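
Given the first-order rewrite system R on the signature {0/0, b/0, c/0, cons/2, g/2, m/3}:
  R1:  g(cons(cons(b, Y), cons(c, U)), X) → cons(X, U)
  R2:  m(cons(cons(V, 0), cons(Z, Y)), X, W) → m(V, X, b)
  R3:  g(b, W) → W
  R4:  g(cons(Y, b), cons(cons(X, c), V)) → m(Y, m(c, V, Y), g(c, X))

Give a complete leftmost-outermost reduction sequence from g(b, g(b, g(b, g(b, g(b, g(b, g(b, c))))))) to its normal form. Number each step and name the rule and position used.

1. g(b, g(b, g(b, g(b, g(b, g(b, g(b, c)))))))  →  g(b, g(b, g(b, g(b, g(b, g(b, c))))))   [R3 at ε]
2. g(b, g(b, g(b, g(b, g(b, g(b, c))))))  →  g(b, g(b, g(b, g(b, g(b, c)))))   [R3 at ε]
3. g(b, g(b, g(b, g(b, g(b, c)))))  →  g(b, g(b, g(b, g(b, c))))   [R3 at ε]
4. g(b, g(b, g(b, g(b, c))))  →  g(b, g(b, g(b, c)))   [R3 at ε]
5. g(b, g(b, g(b, c)))  →  g(b, g(b, c))   [R3 at ε]
6. g(b, g(b, c))  →  g(b, c)   [R3 at ε]
7. g(b, c)  →  c   [R3 at ε]

c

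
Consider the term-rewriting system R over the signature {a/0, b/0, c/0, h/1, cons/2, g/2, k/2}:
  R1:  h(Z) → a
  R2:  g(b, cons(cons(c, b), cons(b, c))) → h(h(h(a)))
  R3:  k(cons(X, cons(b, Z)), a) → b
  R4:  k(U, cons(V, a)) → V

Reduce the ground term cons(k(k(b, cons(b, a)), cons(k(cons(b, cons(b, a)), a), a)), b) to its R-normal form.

cons(b, b)

1. cons(k(k(b, cons(b, a)), cons(k(cons(b, cons(b, a)), a), a)), b)  →  cons(k(cons(b, cons(b, a)), a), b)   [R4 at 1]
2. cons(k(cons(b, cons(b, a)), a), b)  →  cons(b, b)   [R3 at 1]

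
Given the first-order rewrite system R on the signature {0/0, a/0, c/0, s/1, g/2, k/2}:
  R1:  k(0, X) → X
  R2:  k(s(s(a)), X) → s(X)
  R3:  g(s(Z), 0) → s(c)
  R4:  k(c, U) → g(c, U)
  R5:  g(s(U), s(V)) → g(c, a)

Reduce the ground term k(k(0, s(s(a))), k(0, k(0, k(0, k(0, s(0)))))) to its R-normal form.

s(s(0))

1. k(k(0, s(s(a))), k(0, k(0, k(0, k(0, s(0))))))  →  k(s(s(a)), k(0, k(0, k(0, k(0, s(0))))))   [R1 at 1]
2. k(s(s(a)), k(0, k(0, k(0, k(0, s(0))))))  →  s(k(0, k(0, k(0, k(0, s(0))))))   [R2 at ε]
3. s(k(0, k(0, k(0, k(0, s(0))))))  →  s(k(0, k(0, k(0, s(0)))))   [R1 at 1]
4. s(k(0, k(0, k(0, s(0)))))  →  s(k(0, k(0, s(0))))   [R1 at 1]
5. s(k(0, k(0, s(0))))  →  s(k(0, s(0)))   [R1 at 1]
6. s(k(0, s(0)))  →  s(s(0))   [R1 at 1]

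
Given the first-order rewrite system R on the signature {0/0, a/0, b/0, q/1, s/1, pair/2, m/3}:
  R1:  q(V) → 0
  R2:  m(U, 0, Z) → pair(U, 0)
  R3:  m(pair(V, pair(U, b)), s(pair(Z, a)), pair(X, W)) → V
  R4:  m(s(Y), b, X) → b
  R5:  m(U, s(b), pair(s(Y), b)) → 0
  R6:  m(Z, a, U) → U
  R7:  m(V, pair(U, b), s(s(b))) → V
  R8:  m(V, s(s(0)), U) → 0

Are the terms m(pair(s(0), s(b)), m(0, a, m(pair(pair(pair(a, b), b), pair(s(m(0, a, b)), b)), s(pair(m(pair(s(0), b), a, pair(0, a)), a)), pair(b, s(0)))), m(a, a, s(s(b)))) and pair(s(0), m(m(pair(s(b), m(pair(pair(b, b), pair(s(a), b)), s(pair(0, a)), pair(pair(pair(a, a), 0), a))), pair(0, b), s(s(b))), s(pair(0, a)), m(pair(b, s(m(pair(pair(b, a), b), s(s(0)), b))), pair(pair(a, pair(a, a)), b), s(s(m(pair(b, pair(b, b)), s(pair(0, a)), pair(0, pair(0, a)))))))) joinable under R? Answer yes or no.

Reduce t₁ = m(pair(s(0), s(b)), m(0, a, m(pair(pair(pair(a, b), b), pair(s(m(0, a, b)), b)), s(pair(m(pair(s(0), b), a, pair(0, a)), a)), pair(b, s(0)))), m(a, a, s(s(b)))):
1. m(pair(s(0), s(b)), m(0, a, m(pair(pair(pair(a, b), b), pair(s(m(0, a, b)), b)), s(pair(m(pair(s(0), b), a, pair(0, a)), a)), pair(b, s(0)))), m(a, a, s(s(b))))  →  m(pair(s(0), s(b)), m(pair(pair(pair(a, b), b), pair(s(m(0, a, b)), b)), s(pair(m(pair(s(0), b), a, pair(0, a)), a)), pair(b, s(0))), m(a, a, s(s(b))))   [R6 at 2]
2. m(pair(s(0), s(b)), m(pair(pair(pair(a, b), b), pair(s(m(0, a, b)), b)), s(pair(m(pair(s(0), b), a, pair(0, a)), a)), pair(b, s(0))), m(a, a, s(s(b))))  →  m(pair(s(0), s(b)), pair(pair(a, b), b), m(a, a, s(s(b))))   [R3 at 2]
3. m(pair(s(0), s(b)), pair(pair(a, b), b), m(a, a, s(s(b))))  →  m(pair(s(0), s(b)), pair(pair(a, b), b), s(s(b)))   [R6 at 3]
4. m(pair(s(0), s(b)), pair(pair(a, b), b), s(s(b)))  →  pair(s(0), s(b))   [R7 at ε]

Reduce t₂ = pair(s(0), m(m(pair(s(b), m(pair(pair(b, b), pair(s(a), b)), s(pair(0, a)), pair(pair(pair(a, a), 0), a))), pair(0, b), s(s(b))), s(pair(0, a)), m(pair(b, s(m(pair(pair(b, a), b), s(s(0)), b))), pair(pair(a, pair(a, a)), b), s(s(m(pair(b, pair(b, b)), s(pair(0, a)), pair(0, pair(0, a)))))))):
1. pair(s(0), m(m(pair(s(b), m(pair(pair(b, b), pair(s(a), b)), s(pair(0, a)), pair(pair(pair(a, a), 0), a))), pair(0, b), s(s(b))), s(pair(0, a)), m(pair(b, s(m(pair(pair(b, a), b), s(s(0)), b))), pair(pair(a, pair(a, a)), b), s(s(m(pair(b, pair(b, b)), s(pair(0, a)), pair(0, pair(0, a))))))))  →  pair(s(0), m(pair(s(b), m(pair(pair(b, b), pair(s(a), b)), s(pair(0, a)), pair(pair(pair(a, a), 0), a))), s(pair(0, a)), m(pair(b, s(m(pair(pair(b, a), b), s(s(0)), b))), pair(pair(a, pair(a, a)), b), s(s(m(pair(b, pair(b, b)), s(pair(0, a)), pair(0, pair(0, a))))))))   [R7 at 2.1]
2. pair(s(0), m(pair(s(b), m(pair(pair(b, b), pair(s(a), b)), s(pair(0, a)), pair(pair(pair(a, a), 0), a))), s(pair(0, a)), m(pair(b, s(m(pair(pair(b, a), b), s(s(0)), b))), pair(pair(a, pair(a, a)), b), s(s(m(pair(b, pair(b, b)), s(pair(0, a)), pair(0, pair(0, a))))))))  →  pair(s(0), m(pair(s(b), pair(b, b)), s(pair(0, a)), m(pair(b, s(m(pair(pair(b, a), b), s(s(0)), b))), pair(pair(a, pair(a, a)), b), s(s(m(pair(b, pair(b, b)), s(pair(0, a)), pair(0, pair(0, a))))))))   [R3 at 2.1.2]
3. pair(s(0), m(pair(s(b), pair(b, b)), s(pair(0, a)), m(pair(b, s(m(pair(pair(b, a), b), s(s(0)), b))), pair(pair(a, pair(a, a)), b), s(s(m(pair(b, pair(b, b)), s(pair(0, a)), pair(0, pair(0, a))))))))  →  pair(s(0), m(pair(s(b), pair(b, b)), s(pair(0, a)), m(pair(b, s(0)), pair(pair(a, pair(a, a)), b), s(s(m(pair(b, pair(b, b)), s(pair(0, a)), pair(0, pair(0, a))))))))   [R8 at 2.3.1.2.1]
4. pair(s(0), m(pair(s(b), pair(b, b)), s(pair(0, a)), m(pair(b, s(0)), pair(pair(a, pair(a, a)), b), s(s(m(pair(b, pair(b, b)), s(pair(0, a)), pair(0, pair(0, a))))))))  →  pair(s(0), m(pair(s(b), pair(b, b)), s(pair(0, a)), m(pair(b, s(0)), pair(pair(a, pair(a, a)), b), s(s(b)))))   [R3 at 2.3.3.1.1]
5. pair(s(0), m(pair(s(b), pair(b, b)), s(pair(0, a)), m(pair(b, s(0)), pair(pair(a, pair(a, a)), b), s(s(b)))))  →  pair(s(0), m(pair(s(b), pair(b, b)), s(pair(0, a)), pair(b, s(0))))   [R7 at 2.3]
6. pair(s(0), m(pair(s(b), pair(b, b)), s(pair(0, a)), pair(b, s(0))))  →  pair(s(0), s(b))   [R3 at 2]

yes — NF(t₁) = pair(s(0), s(b)), NF(t₂) = pair(s(0), s(b))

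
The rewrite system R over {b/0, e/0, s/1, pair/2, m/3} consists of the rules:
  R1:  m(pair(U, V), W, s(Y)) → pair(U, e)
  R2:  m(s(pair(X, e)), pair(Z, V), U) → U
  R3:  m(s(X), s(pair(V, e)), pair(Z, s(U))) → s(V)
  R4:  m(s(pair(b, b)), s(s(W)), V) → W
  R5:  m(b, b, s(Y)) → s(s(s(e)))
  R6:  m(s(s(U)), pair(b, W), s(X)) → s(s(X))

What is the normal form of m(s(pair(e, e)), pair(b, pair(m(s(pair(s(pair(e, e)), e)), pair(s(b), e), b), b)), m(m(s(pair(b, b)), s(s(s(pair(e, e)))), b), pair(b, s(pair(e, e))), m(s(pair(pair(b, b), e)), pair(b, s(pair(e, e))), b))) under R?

b

1. m(s(pair(e, e)), pair(b, pair(m(s(pair(s(pair(e, e)), e)), pair(s(b), e), b), b)), m(m(s(pair(b, b)), s(s(s(pair(e, e)))), b), pair(b, s(pair(e, e))), m(s(pair(pair(b, b), e)), pair(b, s(pair(e, e))), b)))  →  m(m(s(pair(b, b)), s(s(s(pair(e, e)))), b), pair(b, s(pair(e, e))), m(s(pair(pair(b, b), e)), pair(b, s(pair(e, e))), b))   [R2 at ε]
2. m(m(s(pair(b, b)), s(s(s(pair(e, e)))), b), pair(b, s(pair(e, e))), m(s(pair(pair(b, b), e)), pair(b, s(pair(e, e))), b))  →  m(s(pair(e, e)), pair(b, s(pair(e, e))), m(s(pair(pair(b, b), e)), pair(b, s(pair(e, e))), b))   [R4 at 1]
3. m(s(pair(e, e)), pair(b, s(pair(e, e))), m(s(pair(pair(b, b), e)), pair(b, s(pair(e, e))), b))  →  m(s(pair(pair(b, b), e)), pair(b, s(pair(e, e))), b)   [R2 at ε]
4. m(s(pair(pair(b, b), e)), pair(b, s(pair(e, e))), b)  →  b   [R2 at ε]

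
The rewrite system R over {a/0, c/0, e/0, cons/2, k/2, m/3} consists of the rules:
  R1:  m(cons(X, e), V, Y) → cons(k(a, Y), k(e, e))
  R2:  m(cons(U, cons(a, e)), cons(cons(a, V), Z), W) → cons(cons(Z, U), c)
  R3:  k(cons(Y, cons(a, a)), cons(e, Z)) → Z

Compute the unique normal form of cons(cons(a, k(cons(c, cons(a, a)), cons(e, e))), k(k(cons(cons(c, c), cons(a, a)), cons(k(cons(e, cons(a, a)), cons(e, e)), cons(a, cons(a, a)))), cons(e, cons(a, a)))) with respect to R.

cons(cons(a, e), cons(a, a))

1. cons(cons(a, k(cons(c, cons(a, a)), cons(e, e))), k(k(cons(cons(c, c), cons(a, a)), cons(k(cons(e, cons(a, a)), cons(e, e)), cons(a, cons(a, a)))), cons(e, cons(a, a))))  →  cons(cons(a, e), k(k(cons(cons(c, c), cons(a, a)), cons(k(cons(e, cons(a, a)), cons(e, e)), cons(a, cons(a, a)))), cons(e, cons(a, a))))   [R3 at 1.2]
2. cons(cons(a, e), k(k(cons(cons(c, c), cons(a, a)), cons(k(cons(e, cons(a, a)), cons(e, e)), cons(a, cons(a, a)))), cons(e, cons(a, a))))  →  cons(cons(a, e), k(k(cons(cons(c, c), cons(a, a)), cons(e, cons(a, cons(a, a)))), cons(e, cons(a, a))))   [R3 at 2.1.2.1]
3. cons(cons(a, e), k(k(cons(cons(c, c), cons(a, a)), cons(e, cons(a, cons(a, a)))), cons(e, cons(a, a))))  →  cons(cons(a, e), k(cons(a, cons(a, a)), cons(e, cons(a, a))))   [R3 at 2.1]
4. cons(cons(a, e), k(cons(a, cons(a, a)), cons(e, cons(a, a))))  →  cons(cons(a, e), cons(a, a))   [R3 at 2]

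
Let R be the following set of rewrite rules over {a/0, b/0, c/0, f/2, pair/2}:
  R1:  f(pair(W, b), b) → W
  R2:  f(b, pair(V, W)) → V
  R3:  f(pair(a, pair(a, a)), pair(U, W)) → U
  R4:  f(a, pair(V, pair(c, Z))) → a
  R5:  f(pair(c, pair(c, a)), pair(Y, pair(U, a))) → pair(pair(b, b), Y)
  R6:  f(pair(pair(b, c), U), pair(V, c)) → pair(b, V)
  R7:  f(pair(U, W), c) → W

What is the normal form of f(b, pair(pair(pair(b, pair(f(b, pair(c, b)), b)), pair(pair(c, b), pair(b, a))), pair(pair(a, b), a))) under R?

pair(pair(b, pair(c, b)), pair(pair(c, b), pair(b, a)))

1. f(b, pair(pair(pair(b, pair(f(b, pair(c, b)), b)), pair(pair(c, b), pair(b, a))), pair(pair(a, b), a)))  →  pair(pair(b, pair(f(b, pair(c, b)), b)), pair(pair(c, b), pair(b, a)))   [R2 at ε]
2. pair(pair(b, pair(f(b, pair(c, b)), b)), pair(pair(c, b), pair(b, a)))  →  pair(pair(b, pair(c, b)), pair(pair(c, b), pair(b, a)))   [R2 at 1.2.1]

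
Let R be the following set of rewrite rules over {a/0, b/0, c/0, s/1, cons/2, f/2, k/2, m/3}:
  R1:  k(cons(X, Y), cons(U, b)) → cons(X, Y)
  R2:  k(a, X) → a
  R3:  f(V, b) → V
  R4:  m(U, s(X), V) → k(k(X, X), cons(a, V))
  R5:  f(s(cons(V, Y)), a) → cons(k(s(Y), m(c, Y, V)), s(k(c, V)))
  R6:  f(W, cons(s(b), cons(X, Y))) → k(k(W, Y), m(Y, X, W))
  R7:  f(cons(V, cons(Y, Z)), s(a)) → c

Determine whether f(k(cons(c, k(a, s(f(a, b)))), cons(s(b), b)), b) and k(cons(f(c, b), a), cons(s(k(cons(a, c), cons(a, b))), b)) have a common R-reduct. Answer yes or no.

Reduce t₁ = f(k(cons(c, k(a, s(f(a, b)))), cons(s(b), b)), b):
1. f(k(cons(c, k(a, s(f(a, b)))), cons(s(b), b)), b)  →  k(cons(c, k(a, s(f(a, b)))), cons(s(b), b))   [R3 at ε]
2. k(cons(c, k(a, s(f(a, b)))), cons(s(b), b))  →  cons(c, k(a, s(f(a, b))))   [R1 at ε]
3. cons(c, k(a, s(f(a, b))))  →  cons(c, a)   [R2 at 2]

Reduce t₂ = k(cons(f(c, b), a), cons(s(k(cons(a, c), cons(a, b))), b)):
1. k(cons(f(c, b), a), cons(s(k(cons(a, c), cons(a, b))), b))  →  cons(f(c, b), a)   [R1 at ε]
2. cons(f(c, b), a)  →  cons(c, a)   [R3 at 1]

yes — NF(t₁) = cons(c, a), NF(t₂) = cons(c, a)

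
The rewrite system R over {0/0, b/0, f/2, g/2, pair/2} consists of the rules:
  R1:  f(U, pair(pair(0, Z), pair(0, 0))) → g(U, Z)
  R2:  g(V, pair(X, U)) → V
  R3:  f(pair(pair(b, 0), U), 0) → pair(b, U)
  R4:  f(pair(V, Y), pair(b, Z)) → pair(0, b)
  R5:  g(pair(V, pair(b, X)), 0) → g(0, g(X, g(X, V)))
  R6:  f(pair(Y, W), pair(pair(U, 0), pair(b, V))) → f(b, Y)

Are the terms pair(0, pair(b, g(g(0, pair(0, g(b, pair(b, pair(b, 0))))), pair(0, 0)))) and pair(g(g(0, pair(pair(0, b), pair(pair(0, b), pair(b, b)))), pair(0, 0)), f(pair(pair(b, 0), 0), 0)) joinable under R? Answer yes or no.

Reduce t₁ = pair(0, pair(b, g(g(0, pair(0, g(b, pair(b, pair(b, 0))))), pair(0, 0)))):
1. pair(0, pair(b, g(g(0, pair(0, g(b, pair(b, pair(b, 0))))), pair(0, 0))))  →  pair(0, pair(b, g(0, pair(0, g(b, pair(b, pair(b, 0)))))))   [R2 at 2.2]
2. pair(0, pair(b, g(0, pair(0, g(b, pair(b, pair(b, 0)))))))  →  pair(0, pair(b, 0))   [R2 at 2.2]

Reduce t₂ = pair(g(g(0, pair(pair(0, b), pair(pair(0, b), pair(b, b)))), pair(0, 0)), f(pair(pair(b, 0), 0), 0)):
1. pair(g(g(0, pair(pair(0, b), pair(pair(0, b), pair(b, b)))), pair(0, 0)), f(pair(pair(b, 0), 0), 0))  →  pair(g(0, pair(pair(0, b), pair(pair(0, b), pair(b, b)))), f(pair(pair(b, 0), 0), 0))   [R2 at 1]
2. pair(g(0, pair(pair(0, b), pair(pair(0, b), pair(b, b)))), f(pair(pair(b, 0), 0), 0))  →  pair(0, f(pair(pair(b, 0), 0), 0))   [R2 at 1]
3. pair(0, f(pair(pair(b, 0), 0), 0))  →  pair(0, pair(b, 0))   [R3 at 2]

yes — NF(t₁) = pair(0, pair(b, 0)), NF(t₂) = pair(0, pair(b, 0))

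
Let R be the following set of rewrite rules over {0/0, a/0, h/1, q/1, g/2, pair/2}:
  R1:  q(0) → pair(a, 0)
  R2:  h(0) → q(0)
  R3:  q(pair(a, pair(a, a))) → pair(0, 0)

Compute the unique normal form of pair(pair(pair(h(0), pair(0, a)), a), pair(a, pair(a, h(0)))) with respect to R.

1. pair(pair(pair(h(0), pair(0, a)), a), pair(a, pair(a, h(0))))  →  pair(pair(pair(q(0), pair(0, a)), a), pair(a, pair(a, h(0))))   [R2 at 1.1.1]
2. pair(pair(pair(q(0), pair(0, a)), a), pair(a, pair(a, h(0))))  →  pair(pair(pair(pair(a, 0), pair(0, a)), a), pair(a, pair(a, h(0))))   [R1 at 1.1.1]
3. pair(pair(pair(pair(a, 0), pair(0, a)), a), pair(a, pair(a, h(0))))  →  pair(pair(pair(pair(a, 0), pair(0, a)), a), pair(a, pair(a, q(0))))   [R2 at 2.2.2]
4. pair(pair(pair(pair(a, 0), pair(0, a)), a), pair(a, pair(a, q(0))))  →  pair(pair(pair(pair(a, 0), pair(0, a)), a), pair(a, pair(a, pair(a, 0))))   [R1 at 2.2.2]

pair(pair(pair(pair(a, 0), pair(0, a)), a), pair(a, pair(a, pair(a, 0))))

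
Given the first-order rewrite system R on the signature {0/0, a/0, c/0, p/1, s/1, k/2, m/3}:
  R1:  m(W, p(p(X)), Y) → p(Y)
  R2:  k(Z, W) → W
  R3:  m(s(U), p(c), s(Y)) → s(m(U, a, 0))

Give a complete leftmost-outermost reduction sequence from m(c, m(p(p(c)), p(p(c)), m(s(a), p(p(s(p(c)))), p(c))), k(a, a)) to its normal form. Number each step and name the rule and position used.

p(a)

1. m(c, m(p(p(c)), p(p(c)), m(s(a), p(p(s(p(c)))), p(c))), k(a, a))  →  m(c, p(m(s(a), p(p(s(p(c)))), p(c))), k(a, a))   [R1 at 2]
2. m(c, p(m(s(a), p(p(s(p(c)))), p(c))), k(a, a))  →  m(c, p(p(p(c))), k(a, a))   [R1 at 2.1]
3. m(c, p(p(p(c))), k(a, a))  →  p(k(a, a))   [R1 at ε]
4. p(k(a, a))  →  p(a)   [R2 at 1]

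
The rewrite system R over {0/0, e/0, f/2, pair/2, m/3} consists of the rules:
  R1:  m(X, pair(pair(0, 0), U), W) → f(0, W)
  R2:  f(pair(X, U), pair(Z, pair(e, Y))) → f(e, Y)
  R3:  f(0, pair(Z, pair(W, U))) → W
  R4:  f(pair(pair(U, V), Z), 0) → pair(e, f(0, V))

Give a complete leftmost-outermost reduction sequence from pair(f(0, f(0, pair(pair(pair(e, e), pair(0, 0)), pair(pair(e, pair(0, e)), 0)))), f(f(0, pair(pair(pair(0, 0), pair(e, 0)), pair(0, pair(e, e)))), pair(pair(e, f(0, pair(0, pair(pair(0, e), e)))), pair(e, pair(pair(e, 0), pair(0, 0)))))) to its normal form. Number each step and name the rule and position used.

1. pair(f(0, f(0, pair(pair(pair(e, e), pair(0, 0)), pair(pair(e, pair(0, e)), 0)))), f(f(0, pair(pair(pair(0, 0), pair(e, 0)), pair(0, pair(e, e)))), pair(pair(e, f(0, pair(0, pair(pair(0, e), e)))), pair(e, pair(pair(e, 0), pair(0, 0))))))  →  pair(f(0, pair(e, pair(0, e))), f(f(0, pair(pair(pair(0, 0), pair(e, 0)), pair(0, pair(e, e)))), pair(pair(e, f(0, pair(0, pair(pair(0, e), e)))), pair(e, pair(pair(e, 0), pair(0, 0))))))   [R3 at 1.2]
2. pair(f(0, pair(e, pair(0, e))), f(f(0, pair(pair(pair(0, 0), pair(e, 0)), pair(0, pair(e, e)))), pair(pair(e, f(0, pair(0, pair(pair(0, e), e)))), pair(e, pair(pair(e, 0), pair(0, 0))))))  →  pair(0, f(f(0, pair(pair(pair(0, 0), pair(e, 0)), pair(0, pair(e, e)))), pair(pair(e, f(0, pair(0, pair(pair(0, e), e)))), pair(e, pair(pair(e, 0), pair(0, 0))))))   [R3 at 1]
3. pair(0, f(f(0, pair(pair(pair(0, 0), pair(e, 0)), pair(0, pair(e, e)))), pair(pair(e, f(0, pair(0, pair(pair(0, e), e)))), pair(e, pair(pair(e, 0), pair(0, 0))))))  →  pair(0, f(0, pair(pair(e, f(0, pair(0, pair(pair(0, e), e)))), pair(e, pair(pair(e, 0), pair(0, 0))))))   [R3 at 2.1]
4. pair(0, f(0, pair(pair(e, f(0, pair(0, pair(pair(0, e), e)))), pair(e, pair(pair(e, 0), pair(0, 0))))))  →  pair(0, e)   [R3 at 2]

pair(0, e)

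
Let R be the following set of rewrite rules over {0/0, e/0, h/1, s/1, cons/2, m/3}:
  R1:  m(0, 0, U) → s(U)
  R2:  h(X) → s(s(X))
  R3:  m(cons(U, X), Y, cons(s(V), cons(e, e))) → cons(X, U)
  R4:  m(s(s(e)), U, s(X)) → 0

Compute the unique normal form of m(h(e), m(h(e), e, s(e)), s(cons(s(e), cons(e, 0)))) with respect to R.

1. m(h(e), m(h(e), e, s(e)), s(cons(s(e), cons(e, 0))))  →  m(s(s(e)), m(h(e), e, s(e)), s(cons(s(e), cons(e, 0))))   [R2 at 1]
2. m(s(s(e)), m(h(e), e, s(e)), s(cons(s(e), cons(e, 0))))  →  0   [R4 at ε]

0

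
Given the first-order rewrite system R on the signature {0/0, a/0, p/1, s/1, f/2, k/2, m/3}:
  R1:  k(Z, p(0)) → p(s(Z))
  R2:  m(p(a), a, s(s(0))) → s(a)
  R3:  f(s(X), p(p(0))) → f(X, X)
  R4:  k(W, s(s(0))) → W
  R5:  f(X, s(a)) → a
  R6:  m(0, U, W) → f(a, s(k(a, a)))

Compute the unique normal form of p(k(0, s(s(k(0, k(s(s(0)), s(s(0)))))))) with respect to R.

1. p(k(0, s(s(k(0, k(s(s(0)), s(s(0))))))))  →  p(k(0, s(s(k(0, s(s(0)))))))   [R4 at 1.2.1.1.2]
2. p(k(0, s(s(k(0, s(s(0)))))))  →  p(k(0, s(s(0))))   [R4 at 1.2.1.1]
3. p(k(0, s(s(0))))  →  p(0)   [R4 at 1]

p(0)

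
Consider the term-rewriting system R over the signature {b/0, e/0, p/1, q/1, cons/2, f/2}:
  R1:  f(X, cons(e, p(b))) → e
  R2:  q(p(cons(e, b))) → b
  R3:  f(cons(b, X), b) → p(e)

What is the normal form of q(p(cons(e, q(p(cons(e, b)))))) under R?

1. q(p(cons(e, q(p(cons(e, b))))))  →  q(p(cons(e, b)))   [R2 at 1.1.2]
2. q(p(cons(e, b)))  →  b   [R2 at ε]

b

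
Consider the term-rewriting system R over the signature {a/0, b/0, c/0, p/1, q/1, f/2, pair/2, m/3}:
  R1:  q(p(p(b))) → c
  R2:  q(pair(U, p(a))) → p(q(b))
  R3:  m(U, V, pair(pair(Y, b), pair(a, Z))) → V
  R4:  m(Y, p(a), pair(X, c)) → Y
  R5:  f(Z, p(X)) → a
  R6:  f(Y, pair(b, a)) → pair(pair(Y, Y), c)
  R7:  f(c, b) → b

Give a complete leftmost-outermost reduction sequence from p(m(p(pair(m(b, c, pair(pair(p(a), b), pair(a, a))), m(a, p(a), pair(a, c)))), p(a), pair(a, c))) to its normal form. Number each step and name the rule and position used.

p(p(pair(c, a)))

1. p(m(p(pair(m(b, c, pair(pair(p(a), b), pair(a, a))), m(a, p(a), pair(a, c)))), p(a), pair(a, c)))  →  p(p(pair(m(b, c, pair(pair(p(a), b), pair(a, a))), m(a, p(a), pair(a, c)))))   [R4 at 1]
2. p(p(pair(m(b, c, pair(pair(p(a), b), pair(a, a))), m(a, p(a), pair(a, c)))))  →  p(p(pair(c, m(a, p(a), pair(a, c)))))   [R3 at 1.1.1]
3. p(p(pair(c, m(a, p(a), pair(a, c)))))  →  p(p(pair(c, a)))   [R4 at 1.1.2]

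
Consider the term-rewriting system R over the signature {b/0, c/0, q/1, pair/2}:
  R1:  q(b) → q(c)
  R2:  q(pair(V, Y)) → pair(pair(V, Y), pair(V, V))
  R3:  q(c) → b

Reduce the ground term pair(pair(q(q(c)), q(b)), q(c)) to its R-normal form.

1. pair(pair(q(q(c)), q(b)), q(c))  →  pair(pair(q(b), q(b)), q(c))   [R3 at 1.1.1]
2. pair(pair(q(b), q(b)), q(c))  →  pair(pair(q(c), q(b)), q(c))   [R1 at 1.1]
3. pair(pair(q(c), q(b)), q(c))  →  pair(pair(b, q(b)), q(c))   [R3 at 1.1]
4. pair(pair(b, q(b)), q(c))  →  pair(pair(b, q(c)), q(c))   [R1 at 1.2]
5. pair(pair(b, q(c)), q(c))  →  pair(pair(b, b), q(c))   [R3 at 1.2]
6. pair(pair(b, b), q(c))  →  pair(pair(b, b), b)   [R3 at 2]

pair(pair(b, b), b)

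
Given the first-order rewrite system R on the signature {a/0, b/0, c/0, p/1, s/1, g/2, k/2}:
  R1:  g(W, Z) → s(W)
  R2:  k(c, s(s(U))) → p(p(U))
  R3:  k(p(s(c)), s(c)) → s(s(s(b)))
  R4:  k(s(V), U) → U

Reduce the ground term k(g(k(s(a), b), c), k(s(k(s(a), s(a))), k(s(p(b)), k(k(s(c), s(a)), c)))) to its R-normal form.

c

1. k(g(k(s(a), b), c), k(s(k(s(a), s(a))), k(s(p(b)), k(k(s(c), s(a)), c))))  →  k(s(k(s(a), b)), k(s(k(s(a), s(a))), k(s(p(b)), k(k(s(c), s(a)), c))))   [R1 at 1]
2. k(s(k(s(a), b)), k(s(k(s(a), s(a))), k(s(p(b)), k(k(s(c), s(a)), c))))  →  k(s(k(s(a), s(a))), k(s(p(b)), k(k(s(c), s(a)), c)))   [R4 at ε]
3. k(s(k(s(a), s(a))), k(s(p(b)), k(k(s(c), s(a)), c)))  →  k(s(p(b)), k(k(s(c), s(a)), c))   [R4 at ε]
4. k(s(p(b)), k(k(s(c), s(a)), c))  →  k(k(s(c), s(a)), c)   [R4 at ε]
5. k(k(s(c), s(a)), c)  →  k(s(a), c)   [R4 at 1]
6. k(s(a), c)  →  c   [R4 at ε]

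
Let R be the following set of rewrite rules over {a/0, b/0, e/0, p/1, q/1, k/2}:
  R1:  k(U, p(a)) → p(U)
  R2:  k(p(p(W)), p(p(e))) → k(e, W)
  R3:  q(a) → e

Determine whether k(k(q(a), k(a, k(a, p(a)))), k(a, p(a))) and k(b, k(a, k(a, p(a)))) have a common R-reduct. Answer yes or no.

no — NF(t₁) = p(p(e)), NF(t₂) = p(b)

Reduce t₁ = k(k(q(a), k(a, k(a, p(a)))), k(a, p(a))):
1. k(k(q(a), k(a, k(a, p(a)))), k(a, p(a)))  →  k(k(e, k(a, k(a, p(a)))), k(a, p(a)))   [R3 at 1.1]
2. k(k(e, k(a, k(a, p(a)))), k(a, p(a)))  →  k(k(e, k(a, p(a))), k(a, p(a)))   [R1 at 1.2.2]
3. k(k(e, k(a, p(a))), k(a, p(a)))  →  k(k(e, p(a)), k(a, p(a)))   [R1 at 1.2]
4. k(k(e, p(a)), k(a, p(a)))  →  k(p(e), k(a, p(a)))   [R1 at 1]
5. k(p(e), k(a, p(a)))  →  k(p(e), p(a))   [R1 at 2]
6. k(p(e), p(a))  →  p(p(e))   [R1 at ε]

Reduce t₂ = k(b, k(a, k(a, p(a)))):
1. k(b, k(a, k(a, p(a))))  →  k(b, k(a, p(a)))   [R1 at 2.2]
2. k(b, k(a, p(a)))  →  k(b, p(a))   [R1 at 2]
3. k(b, p(a))  →  p(b)   [R1 at ε]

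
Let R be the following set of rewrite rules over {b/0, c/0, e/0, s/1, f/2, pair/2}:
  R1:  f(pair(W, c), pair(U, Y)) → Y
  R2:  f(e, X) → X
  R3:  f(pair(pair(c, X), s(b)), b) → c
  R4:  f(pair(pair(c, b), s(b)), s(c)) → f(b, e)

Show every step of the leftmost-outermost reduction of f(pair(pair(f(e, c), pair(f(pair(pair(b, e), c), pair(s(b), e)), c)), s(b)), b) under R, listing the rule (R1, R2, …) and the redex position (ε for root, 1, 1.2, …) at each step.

1. f(pair(pair(f(e, c), pair(f(pair(pair(b, e), c), pair(s(b), e)), c)), s(b)), b)  →  f(pair(pair(c, pair(f(pair(pair(b, e), c), pair(s(b), e)), c)), s(b)), b)   [R2 at 1.1.1]
2. f(pair(pair(c, pair(f(pair(pair(b, e), c), pair(s(b), e)), c)), s(b)), b)  →  c   [R3 at ε]

c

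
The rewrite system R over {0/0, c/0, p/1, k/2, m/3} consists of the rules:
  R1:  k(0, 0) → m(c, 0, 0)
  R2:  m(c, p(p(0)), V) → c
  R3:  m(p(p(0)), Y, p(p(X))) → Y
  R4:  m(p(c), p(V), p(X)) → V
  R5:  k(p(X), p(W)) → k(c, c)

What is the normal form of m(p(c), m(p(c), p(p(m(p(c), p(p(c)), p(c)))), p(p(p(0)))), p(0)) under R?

1. m(p(c), m(p(c), p(p(m(p(c), p(p(c)), p(c)))), p(p(p(0)))), p(0))  →  m(p(c), p(m(p(c), p(p(c)), p(c))), p(0))   [R4 at 2]
2. m(p(c), p(m(p(c), p(p(c)), p(c))), p(0))  →  m(p(c), p(p(c)), p(c))   [R4 at ε]
3. m(p(c), p(p(c)), p(c))  →  p(c)   [R4 at ε]

p(c)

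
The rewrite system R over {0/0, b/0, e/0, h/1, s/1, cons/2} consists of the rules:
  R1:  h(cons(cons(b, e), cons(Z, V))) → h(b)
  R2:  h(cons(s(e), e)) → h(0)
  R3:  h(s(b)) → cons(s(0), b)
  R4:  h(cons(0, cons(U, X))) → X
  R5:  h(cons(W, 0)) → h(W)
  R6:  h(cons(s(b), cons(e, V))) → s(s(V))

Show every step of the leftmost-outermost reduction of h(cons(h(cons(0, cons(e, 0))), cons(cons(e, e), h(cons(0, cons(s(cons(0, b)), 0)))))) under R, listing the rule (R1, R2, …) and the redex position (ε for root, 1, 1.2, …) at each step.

1. h(cons(h(cons(0, cons(e, 0))), cons(cons(e, e), h(cons(0, cons(s(cons(0, b)), 0))))))  →  h(cons(0, cons(cons(e, e), h(cons(0, cons(s(cons(0, b)), 0))))))   [R4 at 1.1]
2. h(cons(0, cons(cons(e, e), h(cons(0, cons(s(cons(0, b)), 0))))))  →  h(cons(0, cons(s(cons(0, b)), 0)))   [R4 at ε]
3. h(cons(0, cons(s(cons(0, b)), 0)))  →  0   [R4 at ε]

0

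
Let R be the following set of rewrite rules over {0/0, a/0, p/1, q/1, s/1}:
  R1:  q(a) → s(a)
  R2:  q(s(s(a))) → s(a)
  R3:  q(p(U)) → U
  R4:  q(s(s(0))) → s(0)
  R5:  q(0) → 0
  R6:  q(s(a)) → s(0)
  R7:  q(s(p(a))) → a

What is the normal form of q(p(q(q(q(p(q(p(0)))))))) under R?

1. q(p(q(q(q(p(q(p(0))))))))  →  q(q(q(p(q(p(0))))))   [R3 at ε]
2. q(q(q(p(q(p(0))))))  →  q(q(q(p(0))))   [R3 at 1.1]
3. q(q(q(p(0))))  →  q(q(0))   [R3 at 1.1]
4. q(q(0))  →  q(0)   [R5 at 1]
5. q(0)  →  0   [R5 at ε]

0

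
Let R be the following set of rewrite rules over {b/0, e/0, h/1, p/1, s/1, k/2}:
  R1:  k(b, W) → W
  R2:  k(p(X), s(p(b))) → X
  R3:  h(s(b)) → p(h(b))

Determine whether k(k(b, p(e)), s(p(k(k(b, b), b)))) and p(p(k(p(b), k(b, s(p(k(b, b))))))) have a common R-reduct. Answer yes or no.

no — NF(t₁) = e, NF(t₂) = p(p(b))

Reduce t₁ = k(k(b, p(e)), s(p(k(k(b, b), b)))):
1. k(k(b, p(e)), s(p(k(k(b, b), b))))  →  k(p(e), s(p(k(k(b, b), b))))   [R1 at 1]
2. k(p(e), s(p(k(k(b, b), b))))  →  k(p(e), s(p(k(b, b))))   [R1 at 2.1.1.1]
3. k(p(e), s(p(k(b, b))))  →  k(p(e), s(p(b)))   [R1 at 2.1.1]
4. k(p(e), s(p(b)))  →  e   [R2 at ε]

Reduce t₂ = p(p(k(p(b), k(b, s(p(k(b, b))))))):
1. p(p(k(p(b), k(b, s(p(k(b, b)))))))  →  p(p(k(p(b), s(p(k(b, b))))))   [R1 at 1.1.2]
2. p(p(k(p(b), s(p(k(b, b))))))  →  p(p(k(p(b), s(p(b)))))   [R1 at 1.1.2.1.1]
3. p(p(k(p(b), s(p(b)))))  →  p(p(b))   [R2 at 1.1]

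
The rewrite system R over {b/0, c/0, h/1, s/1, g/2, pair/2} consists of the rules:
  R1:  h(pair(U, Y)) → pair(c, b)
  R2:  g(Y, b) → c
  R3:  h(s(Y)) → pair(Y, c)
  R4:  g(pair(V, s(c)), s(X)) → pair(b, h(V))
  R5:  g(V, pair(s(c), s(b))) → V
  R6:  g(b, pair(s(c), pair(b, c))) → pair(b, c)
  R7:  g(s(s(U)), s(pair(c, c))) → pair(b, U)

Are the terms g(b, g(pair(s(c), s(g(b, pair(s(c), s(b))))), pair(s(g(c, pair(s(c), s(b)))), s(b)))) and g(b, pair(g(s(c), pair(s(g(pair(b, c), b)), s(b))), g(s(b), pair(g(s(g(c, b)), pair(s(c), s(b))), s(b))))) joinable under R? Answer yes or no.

yes — NF(t₁) = b, NF(t₂) = b

Reduce t₁ = g(b, g(pair(s(c), s(g(b, pair(s(c), s(b))))), pair(s(g(c, pair(s(c), s(b)))), s(b)))):
1. g(b, g(pair(s(c), s(g(b, pair(s(c), s(b))))), pair(s(g(c, pair(s(c), s(b)))), s(b))))  →  g(b, g(pair(s(c), s(b)), pair(s(g(c, pair(s(c), s(b)))), s(b))))   [R5 at 2.1.2.1]
2. g(b, g(pair(s(c), s(b)), pair(s(g(c, pair(s(c), s(b)))), s(b))))  →  g(b, g(pair(s(c), s(b)), pair(s(c), s(b))))   [R5 at 2.2.1.1]
3. g(b, g(pair(s(c), s(b)), pair(s(c), s(b))))  →  g(b, pair(s(c), s(b)))   [R5 at 2]
4. g(b, pair(s(c), s(b)))  →  b   [R5 at ε]

Reduce t₂ = g(b, pair(g(s(c), pair(s(g(pair(b, c), b)), s(b))), g(s(b), pair(g(s(g(c, b)), pair(s(c), s(b))), s(b))))):
1. g(b, pair(g(s(c), pair(s(g(pair(b, c), b)), s(b))), g(s(b), pair(g(s(g(c, b)), pair(s(c), s(b))), s(b)))))  →  g(b, pair(g(s(c), pair(s(c), s(b))), g(s(b), pair(g(s(g(c, b)), pair(s(c), s(b))), s(b)))))   [R2 at 2.1.2.1.1]
2. g(b, pair(g(s(c), pair(s(c), s(b))), g(s(b), pair(g(s(g(c, b)), pair(s(c), s(b))), s(b)))))  →  g(b, pair(s(c), g(s(b), pair(g(s(g(c, b)), pair(s(c), s(b))), s(b)))))   [R5 at 2.1]
3. g(b, pair(s(c), g(s(b), pair(g(s(g(c, b)), pair(s(c), s(b))), s(b)))))  →  g(b, pair(s(c), g(s(b), pair(s(g(c, b)), s(b)))))   [R5 at 2.2.2.1]
4. g(b, pair(s(c), g(s(b), pair(s(g(c, b)), s(b)))))  →  g(b, pair(s(c), g(s(b), pair(s(c), s(b)))))   [R2 at 2.2.2.1.1]
5. g(b, pair(s(c), g(s(b), pair(s(c), s(b)))))  →  g(b, pair(s(c), s(b)))   [R5 at 2.2]
6. g(b, pair(s(c), s(b)))  →  b   [R5 at ε]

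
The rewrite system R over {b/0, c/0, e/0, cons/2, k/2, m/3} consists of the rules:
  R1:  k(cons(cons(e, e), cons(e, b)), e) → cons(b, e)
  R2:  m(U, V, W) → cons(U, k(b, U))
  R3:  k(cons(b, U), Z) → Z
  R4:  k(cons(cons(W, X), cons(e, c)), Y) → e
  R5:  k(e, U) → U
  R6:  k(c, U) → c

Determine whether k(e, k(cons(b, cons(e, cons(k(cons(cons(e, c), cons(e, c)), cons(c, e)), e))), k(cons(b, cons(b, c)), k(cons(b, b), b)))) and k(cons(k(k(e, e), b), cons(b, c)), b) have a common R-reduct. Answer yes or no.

yes — NF(t₁) = b, NF(t₂) = b

Reduce t₁ = k(e, k(cons(b, cons(e, cons(k(cons(cons(e, c), cons(e, c)), cons(c, e)), e))), k(cons(b, cons(b, c)), k(cons(b, b), b)))):
1. k(e, k(cons(b, cons(e, cons(k(cons(cons(e, c), cons(e, c)), cons(c, e)), e))), k(cons(b, cons(b, c)), k(cons(b, b), b))))  →  k(cons(b, cons(e, cons(k(cons(cons(e, c), cons(e, c)), cons(c, e)), e))), k(cons(b, cons(b, c)), k(cons(b, b), b)))   [R5 at ε]
2. k(cons(b, cons(e, cons(k(cons(cons(e, c), cons(e, c)), cons(c, e)), e))), k(cons(b, cons(b, c)), k(cons(b, b), b)))  →  k(cons(b, cons(b, c)), k(cons(b, b), b))   [R3 at ε]
3. k(cons(b, cons(b, c)), k(cons(b, b), b))  →  k(cons(b, b), b)   [R3 at ε]
4. k(cons(b, b), b)  →  b   [R3 at ε]

Reduce t₂ = k(cons(k(k(e, e), b), cons(b, c)), b):
1. k(cons(k(k(e, e), b), cons(b, c)), b)  →  k(cons(k(e, b), cons(b, c)), b)   [R5 at 1.1.1]
2. k(cons(k(e, b), cons(b, c)), b)  →  k(cons(b, cons(b, c)), b)   [R5 at 1.1]
3. k(cons(b, cons(b, c)), b)  →  b   [R3 at ε]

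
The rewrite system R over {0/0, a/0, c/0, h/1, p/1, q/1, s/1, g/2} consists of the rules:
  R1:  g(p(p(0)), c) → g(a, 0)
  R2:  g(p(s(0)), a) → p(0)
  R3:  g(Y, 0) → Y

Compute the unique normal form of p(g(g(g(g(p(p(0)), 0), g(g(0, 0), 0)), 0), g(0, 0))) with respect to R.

1. p(g(g(g(g(p(p(0)), 0), g(g(0, 0), 0)), 0), g(0, 0)))  →  p(g(g(g(p(p(0)), 0), g(g(0, 0), 0)), g(0, 0)))   [R3 at 1.1]
2. p(g(g(g(p(p(0)), 0), g(g(0, 0), 0)), g(0, 0)))  →  p(g(g(p(p(0)), g(g(0, 0), 0)), g(0, 0)))   [R3 at 1.1.1]
3. p(g(g(p(p(0)), g(g(0, 0), 0)), g(0, 0)))  →  p(g(g(p(p(0)), g(0, 0)), g(0, 0)))   [R3 at 1.1.2]
4. p(g(g(p(p(0)), g(0, 0)), g(0, 0)))  →  p(g(g(p(p(0)), 0), g(0, 0)))   [R3 at 1.1.2]
5. p(g(g(p(p(0)), 0), g(0, 0)))  →  p(g(p(p(0)), g(0, 0)))   [R3 at 1.1]
6. p(g(p(p(0)), g(0, 0)))  →  p(g(p(p(0)), 0))   [R3 at 1.2]
7. p(g(p(p(0)), 0))  →  p(p(p(0)))   [R3 at 1]

p(p(p(0)))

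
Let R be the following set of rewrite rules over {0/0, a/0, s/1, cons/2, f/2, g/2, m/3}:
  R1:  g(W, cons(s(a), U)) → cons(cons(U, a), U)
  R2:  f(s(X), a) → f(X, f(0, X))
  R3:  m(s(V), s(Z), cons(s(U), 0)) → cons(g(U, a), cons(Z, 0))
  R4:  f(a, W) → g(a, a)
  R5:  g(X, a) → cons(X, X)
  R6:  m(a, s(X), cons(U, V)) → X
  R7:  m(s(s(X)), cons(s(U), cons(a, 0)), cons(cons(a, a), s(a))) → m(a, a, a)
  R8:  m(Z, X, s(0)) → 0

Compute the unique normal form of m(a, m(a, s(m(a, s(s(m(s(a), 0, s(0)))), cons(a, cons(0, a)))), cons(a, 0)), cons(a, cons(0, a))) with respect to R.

0

1. m(a, m(a, s(m(a, s(s(m(s(a), 0, s(0)))), cons(a, cons(0, a)))), cons(a, 0)), cons(a, cons(0, a)))  →  m(a, m(a, s(s(m(s(a), 0, s(0)))), cons(a, cons(0, a))), cons(a, cons(0, a)))   [R6 at 2]
2. m(a, m(a, s(s(m(s(a), 0, s(0)))), cons(a, cons(0, a))), cons(a, cons(0, a)))  →  m(a, s(m(s(a), 0, s(0))), cons(a, cons(0, a)))   [R6 at 2]
3. m(a, s(m(s(a), 0, s(0))), cons(a, cons(0, a)))  →  m(s(a), 0, s(0))   [R6 at ε]
4. m(s(a), 0, s(0))  →  0   [R8 at ε]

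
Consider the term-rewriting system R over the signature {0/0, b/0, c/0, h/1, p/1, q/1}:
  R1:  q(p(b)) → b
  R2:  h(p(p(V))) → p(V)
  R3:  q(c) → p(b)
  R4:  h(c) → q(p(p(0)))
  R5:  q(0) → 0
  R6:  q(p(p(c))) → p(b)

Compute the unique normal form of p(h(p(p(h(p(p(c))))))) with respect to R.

1. p(h(p(p(h(p(p(c)))))))  →  p(p(h(p(p(c)))))   [R2 at 1]
2. p(p(h(p(p(c)))))  →  p(p(p(c)))   [R2 at 1.1]

p(p(p(c)))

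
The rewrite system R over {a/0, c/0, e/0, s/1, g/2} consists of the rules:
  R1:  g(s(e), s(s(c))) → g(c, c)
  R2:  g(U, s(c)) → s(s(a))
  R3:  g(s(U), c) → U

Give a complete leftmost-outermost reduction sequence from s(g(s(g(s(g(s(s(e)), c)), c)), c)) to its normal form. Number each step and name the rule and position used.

1. s(g(s(g(s(g(s(s(e)), c)), c)), c))  →  s(g(s(g(s(s(e)), c)), c))   [R3 at 1]
2. s(g(s(g(s(s(e)), c)), c))  →  s(g(s(s(e)), c))   [R3 at 1]
3. s(g(s(s(e)), c))  →  s(s(e))   [R3 at 1]

s(s(e))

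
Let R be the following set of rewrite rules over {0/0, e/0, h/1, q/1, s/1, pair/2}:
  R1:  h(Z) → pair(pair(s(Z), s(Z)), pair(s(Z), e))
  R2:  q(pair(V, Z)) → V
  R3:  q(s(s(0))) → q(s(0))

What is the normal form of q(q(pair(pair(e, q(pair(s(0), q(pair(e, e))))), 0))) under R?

e

1. q(q(pair(pair(e, q(pair(s(0), q(pair(e, e))))), 0)))  →  q(pair(e, q(pair(s(0), q(pair(e, e))))))   [R2 at 1]
2. q(pair(e, q(pair(s(0), q(pair(e, e))))))  →  e   [R2 at ε]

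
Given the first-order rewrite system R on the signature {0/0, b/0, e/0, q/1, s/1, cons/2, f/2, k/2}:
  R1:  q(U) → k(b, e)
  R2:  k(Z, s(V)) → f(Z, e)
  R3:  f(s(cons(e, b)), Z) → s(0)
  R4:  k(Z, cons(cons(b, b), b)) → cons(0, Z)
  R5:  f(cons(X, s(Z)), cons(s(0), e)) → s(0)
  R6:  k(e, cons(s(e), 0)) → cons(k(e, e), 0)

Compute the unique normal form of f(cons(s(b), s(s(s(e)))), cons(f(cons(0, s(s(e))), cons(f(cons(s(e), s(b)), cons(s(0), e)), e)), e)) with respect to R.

1. f(cons(s(b), s(s(s(e)))), cons(f(cons(0, s(s(e))), cons(f(cons(s(e), s(b)), cons(s(0), e)), e)), e))  →  f(cons(s(b), s(s(s(e)))), cons(f(cons(0, s(s(e))), cons(s(0), e)), e))   [R5 at 2.1.2.1]
2. f(cons(s(b), s(s(s(e)))), cons(f(cons(0, s(s(e))), cons(s(0), e)), e))  →  f(cons(s(b), s(s(s(e)))), cons(s(0), e))   [R5 at 2.1]
3. f(cons(s(b), s(s(s(e)))), cons(s(0), e))  →  s(0)   [R5 at ε]

s(0)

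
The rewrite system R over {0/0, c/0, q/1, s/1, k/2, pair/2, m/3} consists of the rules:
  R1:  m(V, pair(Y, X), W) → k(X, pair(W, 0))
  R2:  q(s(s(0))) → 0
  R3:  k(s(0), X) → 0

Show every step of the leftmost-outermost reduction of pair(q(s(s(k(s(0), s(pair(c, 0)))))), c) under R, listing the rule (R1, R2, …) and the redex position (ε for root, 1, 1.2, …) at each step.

pair(0, c)

1. pair(q(s(s(k(s(0), s(pair(c, 0)))))), c)  →  pair(q(s(s(0))), c)   [R3 at 1.1.1.1]
2. pair(q(s(s(0))), c)  →  pair(0, c)   [R2 at 1]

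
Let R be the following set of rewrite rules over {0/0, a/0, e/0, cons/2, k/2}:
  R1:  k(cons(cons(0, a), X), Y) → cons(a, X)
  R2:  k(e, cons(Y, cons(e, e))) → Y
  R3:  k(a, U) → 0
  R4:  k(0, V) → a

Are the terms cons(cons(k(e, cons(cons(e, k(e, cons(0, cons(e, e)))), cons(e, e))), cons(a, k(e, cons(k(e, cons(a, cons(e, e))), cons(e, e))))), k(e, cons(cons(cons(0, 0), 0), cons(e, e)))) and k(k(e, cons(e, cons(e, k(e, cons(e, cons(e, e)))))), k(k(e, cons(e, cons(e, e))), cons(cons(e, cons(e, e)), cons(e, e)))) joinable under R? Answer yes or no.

no — NF(t₁) = cons(cons(cons(e, 0), cons(a, a)), cons(cons(0, 0), 0)), NF(t₂) = e

Reduce t₁ = cons(cons(k(e, cons(cons(e, k(e, cons(0, cons(e, e)))), cons(e, e))), cons(a, k(e, cons(k(e, cons(a, cons(e, e))), cons(e, e))))), k(e, cons(cons(cons(0, 0), 0), cons(e, e)))):
1. cons(cons(k(e, cons(cons(e, k(e, cons(0, cons(e, e)))), cons(e, e))), cons(a, k(e, cons(k(e, cons(a, cons(e, e))), cons(e, e))))), k(e, cons(cons(cons(0, 0), 0), cons(e, e))))  →  cons(cons(cons(e, k(e, cons(0, cons(e, e)))), cons(a, k(e, cons(k(e, cons(a, cons(e, e))), cons(e, e))))), k(e, cons(cons(cons(0, 0), 0), cons(e, e))))   [R2 at 1.1]
2. cons(cons(cons(e, k(e, cons(0, cons(e, e)))), cons(a, k(e, cons(k(e, cons(a, cons(e, e))), cons(e, e))))), k(e, cons(cons(cons(0, 0), 0), cons(e, e))))  →  cons(cons(cons(e, 0), cons(a, k(e, cons(k(e, cons(a, cons(e, e))), cons(e, e))))), k(e, cons(cons(cons(0, 0), 0), cons(e, e))))   [R2 at 1.1.2]
3. cons(cons(cons(e, 0), cons(a, k(e, cons(k(e, cons(a, cons(e, e))), cons(e, e))))), k(e, cons(cons(cons(0, 0), 0), cons(e, e))))  →  cons(cons(cons(e, 0), cons(a, k(e, cons(a, cons(e, e))))), k(e, cons(cons(cons(0, 0), 0), cons(e, e))))   [R2 at 1.2.2]
4. cons(cons(cons(e, 0), cons(a, k(e, cons(a, cons(e, e))))), k(e, cons(cons(cons(0, 0), 0), cons(e, e))))  →  cons(cons(cons(e, 0), cons(a, a)), k(e, cons(cons(cons(0, 0), 0), cons(e, e))))   [R2 at 1.2.2]
5. cons(cons(cons(e, 0), cons(a, a)), k(e, cons(cons(cons(0, 0), 0), cons(e, e))))  →  cons(cons(cons(e, 0), cons(a, a)), cons(cons(0, 0), 0))   [R2 at 2]

Reduce t₂ = k(k(e, cons(e, cons(e, k(e, cons(e, cons(e, e)))))), k(k(e, cons(e, cons(e, e))), cons(cons(e, cons(e, e)), cons(e, e)))):
1. k(k(e, cons(e, cons(e, k(e, cons(e, cons(e, e)))))), k(k(e, cons(e, cons(e, e))), cons(cons(e, cons(e, e)), cons(e, e))))  →  k(k(e, cons(e, cons(e, e))), k(k(e, cons(e, cons(e, e))), cons(cons(e, cons(e, e)), cons(e, e))))   [R2 at 1.2.2.2]
2. k(k(e, cons(e, cons(e, e))), k(k(e, cons(e, cons(e, e))), cons(cons(e, cons(e, e)), cons(e, e))))  →  k(e, k(k(e, cons(e, cons(e, e))), cons(cons(e, cons(e, e)), cons(e, e))))   [R2 at 1]
3. k(e, k(k(e, cons(e, cons(e, e))), cons(cons(e, cons(e, e)), cons(e, e))))  →  k(e, k(e, cons(cons(e, cons(e, e)), cons(e, e))))   [R2 at 2.1]
4. k(e, k(e, cons(cons(e, cons(e, e)), cons(e, e))))  →  k(e, cons(e, cons(e, e)))   [R2 at 2]
5. k(e, cons(e, cons(e, e)))  →  e   [R2 at ε]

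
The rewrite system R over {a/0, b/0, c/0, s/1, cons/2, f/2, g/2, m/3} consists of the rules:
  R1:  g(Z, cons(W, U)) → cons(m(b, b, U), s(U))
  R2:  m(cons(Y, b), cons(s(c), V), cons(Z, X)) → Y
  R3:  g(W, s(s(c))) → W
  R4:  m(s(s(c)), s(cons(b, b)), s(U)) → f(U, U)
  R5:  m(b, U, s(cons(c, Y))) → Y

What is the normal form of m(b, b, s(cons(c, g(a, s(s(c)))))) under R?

a

1. m(b, b, s(cons(c, g(a, s(s(c))))))  →  g(a, s(s(c)))   [R5 at ε]
2. g(a, s(s(c)))  →  a   [R3 at ε]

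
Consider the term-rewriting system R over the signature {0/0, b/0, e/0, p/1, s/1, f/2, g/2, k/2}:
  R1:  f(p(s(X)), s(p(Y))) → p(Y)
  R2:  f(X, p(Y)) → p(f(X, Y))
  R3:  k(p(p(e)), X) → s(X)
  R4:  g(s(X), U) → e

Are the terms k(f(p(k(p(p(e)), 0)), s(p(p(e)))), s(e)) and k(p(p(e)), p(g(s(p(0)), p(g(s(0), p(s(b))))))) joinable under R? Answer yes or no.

Reduce t₁ = k(f(p(k(p(p(e)), 0)), s(p(p(e)))), s(e)):
1. k(f(p(k(p(p(e)), 0)), s(p(p(e)))), s(e))  →  k(f(p(s(0)), s(p(p(e)))), s(e))   [R3 at 1.1.1]
2. k(f(p(s(0)), s(p(p(e)))), s(e))  →  k(p(p(e)), s(e))   [R1 at 1]
3. k(p(p(e)), s(e))  →  s(s(e))   [R3 at ε]

Reduce t₂ = k(p(p(e)), p(g(s(p(0)), p(g(s(0), p(s(b))))))):
1. k(p(p(e)), p(g(s(p(0)), p(g(s(0), p(s(b)))))))  →  s(p(g(s(p(0)), p(g(s(0), p(s(b)))))))   [R3 at ε]
2. s(p(g(s(p(0)), p(g(s(0), p(s(b)))))))  →  s(p(e))   [R4 at 1.1]

no — NF(t₁) = s(s(e)), NF(t₂) = s(p(e))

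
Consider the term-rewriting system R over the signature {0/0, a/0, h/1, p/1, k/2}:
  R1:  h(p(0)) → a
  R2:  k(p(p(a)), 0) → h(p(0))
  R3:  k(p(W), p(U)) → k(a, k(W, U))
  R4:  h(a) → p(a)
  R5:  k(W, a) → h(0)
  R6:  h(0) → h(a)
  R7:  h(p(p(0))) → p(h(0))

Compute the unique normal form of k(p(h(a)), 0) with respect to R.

1. k(p(h(a)), 0)  →  k(p(p(a)), 0)   [R4 at 1.1]
2. k(p(p(a)), 0)  →  h(p(0))   [R2 at ε]
3. h(p(0))  →  a   [R1 at ε]

a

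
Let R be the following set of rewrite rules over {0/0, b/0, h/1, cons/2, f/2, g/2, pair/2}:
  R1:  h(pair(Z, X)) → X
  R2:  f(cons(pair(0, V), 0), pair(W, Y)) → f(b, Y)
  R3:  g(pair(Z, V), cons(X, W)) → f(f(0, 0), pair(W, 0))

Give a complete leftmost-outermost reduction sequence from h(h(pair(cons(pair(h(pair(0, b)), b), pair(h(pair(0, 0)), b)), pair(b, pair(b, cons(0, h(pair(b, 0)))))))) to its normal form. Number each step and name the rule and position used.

1. h(h(pair(cons(pair(h(pair(0, b)), b), pair(h(pair(0, 0)), b)), pair(b, pair(b, cons(0, h(pair(b, 0))))))))  →  h(pair(b, pair(b, cons(0, h(pair(b, 0))))))   [R1 at 1]
2. h(pair(b, pair(b, cons(0, h(pair(b, 0))))))  →  pair(b, cons(0, h(pair(b, 0))))   [R1 at ε]
3. pair(b, cons(0, h(pair(b, 0))))  →  pair(b, cons(0, 0))   [R1 at 2.2]

pair(b, cons(0, 0))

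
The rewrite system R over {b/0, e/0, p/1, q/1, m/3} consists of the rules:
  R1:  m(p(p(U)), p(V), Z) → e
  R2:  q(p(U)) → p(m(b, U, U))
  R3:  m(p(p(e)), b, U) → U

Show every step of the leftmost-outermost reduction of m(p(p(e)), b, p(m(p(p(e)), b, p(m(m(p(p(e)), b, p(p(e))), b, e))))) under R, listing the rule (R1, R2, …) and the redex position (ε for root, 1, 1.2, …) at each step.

1. m(p(p(e)), b, p(m(p(p(e)), b, p(m(m(p(p(e)), b, p(p(e))), b, e)))))  →  p(m(p(p(e)), b, p(m(m(p(p(e)), b, p(p(e))), b, e))))   [R3 at ε]
2. p(m(p(p(e)), b, p(m(m(p(p(e)), b, p(p(e))), b, e))))  →  p(p(m(m(p(p(e)), b, p(p(e))), b, e)))   [R3 at 1]
3. p(p(m(m(p(p(e)), b, p(p(e))), b, e)))  →  p(p(m(p(p(e)), b, e)))   [R3 at 1.1.1]
4. p(p(m(p(p(e)), b, e)))  →  p(p(e))   [R3 at 1.1]

p(p(e))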